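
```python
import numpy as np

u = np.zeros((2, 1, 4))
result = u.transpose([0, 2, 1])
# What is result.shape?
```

(2, 4, 1)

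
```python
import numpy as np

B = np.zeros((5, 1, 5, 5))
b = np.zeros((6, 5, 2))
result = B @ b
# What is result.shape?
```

(5, 6, 5, 2)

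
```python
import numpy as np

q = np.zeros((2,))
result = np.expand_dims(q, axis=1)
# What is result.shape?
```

(2, 1)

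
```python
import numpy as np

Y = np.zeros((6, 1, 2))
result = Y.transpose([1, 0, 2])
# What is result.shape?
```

(1, 6, 2)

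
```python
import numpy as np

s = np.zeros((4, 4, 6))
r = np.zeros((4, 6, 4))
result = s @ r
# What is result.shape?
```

(4, 4, 4)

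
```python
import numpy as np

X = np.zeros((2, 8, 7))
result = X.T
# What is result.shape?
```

(7, 8, 2)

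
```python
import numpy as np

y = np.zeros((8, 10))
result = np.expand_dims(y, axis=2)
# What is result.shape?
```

(8, 10, 1)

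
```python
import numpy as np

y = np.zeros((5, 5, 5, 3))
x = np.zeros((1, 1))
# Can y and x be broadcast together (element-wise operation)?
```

Yes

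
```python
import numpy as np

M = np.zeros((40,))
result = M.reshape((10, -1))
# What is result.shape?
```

(10, 4)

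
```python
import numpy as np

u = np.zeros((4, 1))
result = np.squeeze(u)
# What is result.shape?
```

(4,)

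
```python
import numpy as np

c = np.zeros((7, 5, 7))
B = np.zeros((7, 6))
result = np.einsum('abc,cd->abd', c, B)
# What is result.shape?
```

(7, 5, 6)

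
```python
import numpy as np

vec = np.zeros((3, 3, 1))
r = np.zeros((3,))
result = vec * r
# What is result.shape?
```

(3, 3, 3)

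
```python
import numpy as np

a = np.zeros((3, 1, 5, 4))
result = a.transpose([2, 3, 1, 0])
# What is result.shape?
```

(5, 4, 1, 3)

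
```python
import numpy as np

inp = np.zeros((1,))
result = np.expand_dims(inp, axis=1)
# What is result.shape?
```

(1, 1)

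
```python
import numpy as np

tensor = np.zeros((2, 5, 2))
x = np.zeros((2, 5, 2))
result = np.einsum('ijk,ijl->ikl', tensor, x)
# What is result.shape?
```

(2, 2, 2)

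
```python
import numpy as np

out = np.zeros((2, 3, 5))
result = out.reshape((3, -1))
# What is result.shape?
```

(3, 10)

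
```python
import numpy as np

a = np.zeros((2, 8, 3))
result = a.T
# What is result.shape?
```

(3, 8, 2)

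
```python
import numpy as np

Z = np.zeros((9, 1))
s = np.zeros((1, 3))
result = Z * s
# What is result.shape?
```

(9, 3)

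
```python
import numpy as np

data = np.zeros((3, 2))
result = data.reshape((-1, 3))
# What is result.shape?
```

(2, 3)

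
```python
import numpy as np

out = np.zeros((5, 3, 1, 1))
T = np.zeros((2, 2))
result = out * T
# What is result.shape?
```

(5, 3, 2, 2)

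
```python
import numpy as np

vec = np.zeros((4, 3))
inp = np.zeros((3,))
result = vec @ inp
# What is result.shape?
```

(4,)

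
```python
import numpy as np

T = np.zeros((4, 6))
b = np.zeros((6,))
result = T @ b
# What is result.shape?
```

(4,)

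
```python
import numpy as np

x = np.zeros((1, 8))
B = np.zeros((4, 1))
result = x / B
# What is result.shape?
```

(4, 8)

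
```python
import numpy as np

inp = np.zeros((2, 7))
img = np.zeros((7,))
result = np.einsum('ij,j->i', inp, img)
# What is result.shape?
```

(2,)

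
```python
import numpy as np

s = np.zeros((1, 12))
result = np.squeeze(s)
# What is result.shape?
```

(12,)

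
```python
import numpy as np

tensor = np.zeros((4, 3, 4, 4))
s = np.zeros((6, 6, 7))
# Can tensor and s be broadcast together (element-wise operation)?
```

No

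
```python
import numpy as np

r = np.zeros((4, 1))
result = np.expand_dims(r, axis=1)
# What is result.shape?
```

(4, 1, 1)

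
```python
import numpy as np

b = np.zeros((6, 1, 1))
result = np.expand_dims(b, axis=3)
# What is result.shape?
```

(6, 1, 1, 1)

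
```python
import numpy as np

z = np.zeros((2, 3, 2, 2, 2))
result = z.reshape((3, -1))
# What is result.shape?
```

(3, 16)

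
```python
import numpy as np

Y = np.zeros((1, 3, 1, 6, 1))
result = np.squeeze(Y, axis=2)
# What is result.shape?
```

(1, 3, 6, 1)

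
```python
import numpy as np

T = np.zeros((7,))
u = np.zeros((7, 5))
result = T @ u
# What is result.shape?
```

(5,)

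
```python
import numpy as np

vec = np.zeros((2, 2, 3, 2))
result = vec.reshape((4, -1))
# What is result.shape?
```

(4, 6)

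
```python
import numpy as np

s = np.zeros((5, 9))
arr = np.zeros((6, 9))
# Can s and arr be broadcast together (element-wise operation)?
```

No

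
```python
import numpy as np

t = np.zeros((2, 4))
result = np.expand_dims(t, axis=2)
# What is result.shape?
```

(2, 4, 1)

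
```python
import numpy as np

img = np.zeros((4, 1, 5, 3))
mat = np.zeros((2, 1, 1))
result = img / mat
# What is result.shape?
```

(4, 2, 5, 3)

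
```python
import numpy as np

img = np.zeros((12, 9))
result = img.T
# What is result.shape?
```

(9, 12)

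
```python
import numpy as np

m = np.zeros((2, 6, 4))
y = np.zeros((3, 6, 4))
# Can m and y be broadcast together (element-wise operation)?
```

No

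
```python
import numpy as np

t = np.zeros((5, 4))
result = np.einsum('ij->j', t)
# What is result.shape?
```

(4,)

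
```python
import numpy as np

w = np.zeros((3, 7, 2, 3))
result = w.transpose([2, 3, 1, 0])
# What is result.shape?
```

(2, 3, 7, 3)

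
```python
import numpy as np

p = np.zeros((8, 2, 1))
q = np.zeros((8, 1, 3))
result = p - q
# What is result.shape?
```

(8, 2, 3)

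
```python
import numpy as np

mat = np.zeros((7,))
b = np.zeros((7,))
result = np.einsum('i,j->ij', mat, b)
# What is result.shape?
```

(7, 7)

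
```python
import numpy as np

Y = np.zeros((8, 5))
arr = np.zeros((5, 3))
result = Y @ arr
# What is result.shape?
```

(8, 3)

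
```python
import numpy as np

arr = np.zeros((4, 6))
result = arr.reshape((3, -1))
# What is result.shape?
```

(3, 8)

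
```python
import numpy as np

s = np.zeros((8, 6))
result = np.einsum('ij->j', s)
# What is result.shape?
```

(6,)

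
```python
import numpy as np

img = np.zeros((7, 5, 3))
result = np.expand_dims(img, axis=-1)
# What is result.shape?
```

(7, 5, 3, 1)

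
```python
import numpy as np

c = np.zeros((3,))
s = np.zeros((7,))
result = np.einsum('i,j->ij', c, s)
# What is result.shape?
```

(3, 7)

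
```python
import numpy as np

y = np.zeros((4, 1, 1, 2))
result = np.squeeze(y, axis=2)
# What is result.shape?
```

(4, 1, 2)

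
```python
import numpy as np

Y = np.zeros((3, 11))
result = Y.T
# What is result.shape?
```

(11, 3)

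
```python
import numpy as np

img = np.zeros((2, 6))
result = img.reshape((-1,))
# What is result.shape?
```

(12,)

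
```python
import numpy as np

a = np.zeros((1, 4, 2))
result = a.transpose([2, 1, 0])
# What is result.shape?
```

(2, 4, 1)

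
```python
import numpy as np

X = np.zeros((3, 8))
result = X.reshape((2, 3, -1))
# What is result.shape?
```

(2, 3, 4)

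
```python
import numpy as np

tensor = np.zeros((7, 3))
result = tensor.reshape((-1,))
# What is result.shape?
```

(21,)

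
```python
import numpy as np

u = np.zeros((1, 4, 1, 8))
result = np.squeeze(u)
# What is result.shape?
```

(4, 8)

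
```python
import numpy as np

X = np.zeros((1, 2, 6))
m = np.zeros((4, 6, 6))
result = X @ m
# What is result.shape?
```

(4, 2, 6)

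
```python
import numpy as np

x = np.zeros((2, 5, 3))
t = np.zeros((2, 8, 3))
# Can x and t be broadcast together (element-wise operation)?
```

No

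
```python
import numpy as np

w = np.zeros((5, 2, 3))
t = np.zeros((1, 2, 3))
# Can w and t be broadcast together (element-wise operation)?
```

Yes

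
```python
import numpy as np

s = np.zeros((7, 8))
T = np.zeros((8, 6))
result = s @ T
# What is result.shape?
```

(7, 6)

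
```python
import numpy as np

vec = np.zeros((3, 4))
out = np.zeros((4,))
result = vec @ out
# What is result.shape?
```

(3,)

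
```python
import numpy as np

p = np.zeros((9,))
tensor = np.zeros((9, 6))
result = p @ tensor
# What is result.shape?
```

(6,)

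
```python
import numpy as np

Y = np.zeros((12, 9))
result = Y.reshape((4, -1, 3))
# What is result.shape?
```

(4, 9, 3)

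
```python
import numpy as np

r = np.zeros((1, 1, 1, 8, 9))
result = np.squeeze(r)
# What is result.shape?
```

(8, 9)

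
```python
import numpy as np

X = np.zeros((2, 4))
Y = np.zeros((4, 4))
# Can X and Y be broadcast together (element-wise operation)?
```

No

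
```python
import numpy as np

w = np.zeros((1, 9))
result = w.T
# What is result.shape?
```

(9, 1)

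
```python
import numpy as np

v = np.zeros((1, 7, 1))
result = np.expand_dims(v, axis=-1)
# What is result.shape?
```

(1, 7, 1, 1)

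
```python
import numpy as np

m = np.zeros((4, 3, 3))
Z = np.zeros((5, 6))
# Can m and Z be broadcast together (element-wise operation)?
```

No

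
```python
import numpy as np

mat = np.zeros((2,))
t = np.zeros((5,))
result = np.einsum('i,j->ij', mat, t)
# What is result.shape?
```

(2, 5)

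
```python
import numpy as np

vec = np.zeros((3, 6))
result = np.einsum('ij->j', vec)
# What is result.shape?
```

(6,)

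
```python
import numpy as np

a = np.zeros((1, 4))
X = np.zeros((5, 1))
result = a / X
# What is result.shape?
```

(5, 4)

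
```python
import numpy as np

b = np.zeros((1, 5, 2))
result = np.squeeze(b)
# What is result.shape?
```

(5, 2)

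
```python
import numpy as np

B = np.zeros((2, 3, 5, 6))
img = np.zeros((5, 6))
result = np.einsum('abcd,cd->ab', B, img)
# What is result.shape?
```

(2, 3)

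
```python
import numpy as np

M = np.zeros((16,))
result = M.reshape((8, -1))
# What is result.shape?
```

(8, 2)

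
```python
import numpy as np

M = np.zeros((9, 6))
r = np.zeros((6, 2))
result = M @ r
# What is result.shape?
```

(9, 2)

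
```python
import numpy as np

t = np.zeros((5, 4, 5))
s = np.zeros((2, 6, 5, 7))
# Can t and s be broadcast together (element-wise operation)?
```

No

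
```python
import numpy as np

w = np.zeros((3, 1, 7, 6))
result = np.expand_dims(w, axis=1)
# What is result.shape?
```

(3, 1, 1, 7, 6)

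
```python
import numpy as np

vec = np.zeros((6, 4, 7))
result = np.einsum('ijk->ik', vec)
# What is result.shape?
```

(6, 7)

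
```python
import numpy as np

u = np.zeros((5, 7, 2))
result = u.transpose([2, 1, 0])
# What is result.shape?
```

(2, 7, 5)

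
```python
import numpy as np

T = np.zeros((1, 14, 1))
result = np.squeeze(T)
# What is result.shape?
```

(14,)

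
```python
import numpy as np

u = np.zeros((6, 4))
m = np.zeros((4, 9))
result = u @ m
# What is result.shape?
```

(6, 9)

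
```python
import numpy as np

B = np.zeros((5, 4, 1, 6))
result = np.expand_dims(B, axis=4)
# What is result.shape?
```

(5, 4, 1, 6, 1)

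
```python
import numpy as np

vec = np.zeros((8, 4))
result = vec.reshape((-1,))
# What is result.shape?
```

(32,)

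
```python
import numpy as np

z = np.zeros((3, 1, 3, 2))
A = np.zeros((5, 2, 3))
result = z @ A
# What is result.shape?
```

(3, 5, 3, 3)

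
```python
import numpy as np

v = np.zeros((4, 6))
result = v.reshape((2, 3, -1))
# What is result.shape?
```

(2, 3, 4)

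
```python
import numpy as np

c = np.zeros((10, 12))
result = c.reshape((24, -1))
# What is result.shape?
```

(24, 5)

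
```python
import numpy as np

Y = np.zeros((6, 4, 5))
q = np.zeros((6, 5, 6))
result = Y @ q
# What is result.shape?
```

(6, 4, 6)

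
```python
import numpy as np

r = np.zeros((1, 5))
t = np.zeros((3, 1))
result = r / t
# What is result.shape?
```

(3, 5)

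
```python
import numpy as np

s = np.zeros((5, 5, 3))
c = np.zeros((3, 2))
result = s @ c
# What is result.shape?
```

(5, 5, 2)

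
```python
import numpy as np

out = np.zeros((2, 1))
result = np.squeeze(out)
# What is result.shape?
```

(2,)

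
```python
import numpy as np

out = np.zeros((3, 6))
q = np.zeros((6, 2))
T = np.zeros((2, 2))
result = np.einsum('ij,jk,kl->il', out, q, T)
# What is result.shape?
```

(3, 2)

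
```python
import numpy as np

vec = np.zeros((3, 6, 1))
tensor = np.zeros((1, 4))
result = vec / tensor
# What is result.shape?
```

(3, 6, 4)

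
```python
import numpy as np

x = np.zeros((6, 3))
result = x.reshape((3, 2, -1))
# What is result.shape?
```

(3, 2, 3)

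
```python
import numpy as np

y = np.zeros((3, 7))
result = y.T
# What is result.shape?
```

(7, 3)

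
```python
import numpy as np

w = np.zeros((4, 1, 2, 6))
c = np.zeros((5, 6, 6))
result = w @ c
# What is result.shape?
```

(4, 5, 2, 6)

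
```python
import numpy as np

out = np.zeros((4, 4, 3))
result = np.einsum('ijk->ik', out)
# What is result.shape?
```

(4, 3)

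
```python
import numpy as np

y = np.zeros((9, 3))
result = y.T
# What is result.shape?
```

(3, 9)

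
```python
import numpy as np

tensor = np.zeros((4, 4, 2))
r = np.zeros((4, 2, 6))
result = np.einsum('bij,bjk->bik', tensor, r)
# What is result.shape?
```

(4, 4, 6)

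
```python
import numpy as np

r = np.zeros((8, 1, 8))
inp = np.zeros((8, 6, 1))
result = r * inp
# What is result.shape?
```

(8, 6, 8)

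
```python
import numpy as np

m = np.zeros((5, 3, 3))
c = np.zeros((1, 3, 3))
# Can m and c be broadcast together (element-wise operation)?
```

Yes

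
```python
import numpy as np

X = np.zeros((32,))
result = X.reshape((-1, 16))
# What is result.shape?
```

(2, 16)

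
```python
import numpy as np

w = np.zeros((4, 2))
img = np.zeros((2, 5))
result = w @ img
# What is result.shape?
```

(4, 5)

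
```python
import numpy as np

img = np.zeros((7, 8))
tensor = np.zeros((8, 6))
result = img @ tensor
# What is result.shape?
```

(7, 6)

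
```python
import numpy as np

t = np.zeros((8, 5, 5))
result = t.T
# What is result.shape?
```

(5, 5, 8)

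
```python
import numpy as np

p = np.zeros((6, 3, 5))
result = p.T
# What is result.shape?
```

(5, 3, 6)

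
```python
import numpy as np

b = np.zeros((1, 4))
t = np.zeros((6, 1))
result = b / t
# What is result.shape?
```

(6, 4)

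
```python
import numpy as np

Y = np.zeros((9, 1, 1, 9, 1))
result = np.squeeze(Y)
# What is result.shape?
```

(9, 9)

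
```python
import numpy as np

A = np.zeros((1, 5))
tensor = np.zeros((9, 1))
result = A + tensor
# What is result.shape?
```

(9, 5)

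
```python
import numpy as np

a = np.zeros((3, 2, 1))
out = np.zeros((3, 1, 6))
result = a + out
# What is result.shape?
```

(3, 2, 6)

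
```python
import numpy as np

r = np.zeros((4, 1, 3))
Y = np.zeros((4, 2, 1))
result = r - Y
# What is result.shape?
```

(4, 2, 3)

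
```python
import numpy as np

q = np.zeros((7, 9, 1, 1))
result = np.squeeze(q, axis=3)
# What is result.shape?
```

(7, 9, 1)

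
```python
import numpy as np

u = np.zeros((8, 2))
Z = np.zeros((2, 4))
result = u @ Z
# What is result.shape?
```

(8, 4)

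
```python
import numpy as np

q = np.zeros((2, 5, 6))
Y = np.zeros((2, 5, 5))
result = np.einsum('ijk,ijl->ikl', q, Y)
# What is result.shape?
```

(2, 6, 5)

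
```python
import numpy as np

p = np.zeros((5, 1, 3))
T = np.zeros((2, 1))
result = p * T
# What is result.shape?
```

(5, 2, 3)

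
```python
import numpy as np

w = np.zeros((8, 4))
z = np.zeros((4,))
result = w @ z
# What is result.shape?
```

(8,)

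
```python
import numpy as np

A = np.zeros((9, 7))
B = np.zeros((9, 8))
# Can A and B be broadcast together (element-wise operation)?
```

No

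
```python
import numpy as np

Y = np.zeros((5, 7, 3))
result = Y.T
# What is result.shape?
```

(3, 7, 5)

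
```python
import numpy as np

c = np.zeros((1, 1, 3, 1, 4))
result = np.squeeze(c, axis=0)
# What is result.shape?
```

(1, 3, 1, 4)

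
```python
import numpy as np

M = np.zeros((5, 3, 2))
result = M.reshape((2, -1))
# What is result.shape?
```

(2, 15)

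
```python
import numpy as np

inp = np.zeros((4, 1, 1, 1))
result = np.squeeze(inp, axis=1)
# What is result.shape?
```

(4, 1, 1)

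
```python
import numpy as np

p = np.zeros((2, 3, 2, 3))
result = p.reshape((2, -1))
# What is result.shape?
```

(2, 18)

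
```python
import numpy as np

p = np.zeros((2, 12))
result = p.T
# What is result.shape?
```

(12, 2)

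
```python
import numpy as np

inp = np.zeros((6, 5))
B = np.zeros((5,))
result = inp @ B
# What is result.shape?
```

(6,)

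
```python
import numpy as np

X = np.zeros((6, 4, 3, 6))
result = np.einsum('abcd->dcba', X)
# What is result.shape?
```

(6, 3, 4, 6)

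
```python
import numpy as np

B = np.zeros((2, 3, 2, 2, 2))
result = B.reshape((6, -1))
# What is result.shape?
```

(6, 8)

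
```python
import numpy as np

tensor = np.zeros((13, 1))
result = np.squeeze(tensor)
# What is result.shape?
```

(13,)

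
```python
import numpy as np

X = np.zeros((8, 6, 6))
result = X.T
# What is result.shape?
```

(6, 6, 8)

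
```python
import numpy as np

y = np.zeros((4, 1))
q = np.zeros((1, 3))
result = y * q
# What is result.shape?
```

(4, 3)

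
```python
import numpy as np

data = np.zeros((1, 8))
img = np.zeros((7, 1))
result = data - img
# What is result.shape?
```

(7, 8)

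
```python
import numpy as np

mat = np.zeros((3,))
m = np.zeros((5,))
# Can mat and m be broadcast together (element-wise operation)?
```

No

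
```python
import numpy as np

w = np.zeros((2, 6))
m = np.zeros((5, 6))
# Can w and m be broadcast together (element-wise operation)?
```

No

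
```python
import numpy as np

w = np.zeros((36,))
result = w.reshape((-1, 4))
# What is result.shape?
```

(9, 4)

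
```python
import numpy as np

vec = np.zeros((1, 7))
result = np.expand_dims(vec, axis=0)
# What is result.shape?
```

(1, 1, 7)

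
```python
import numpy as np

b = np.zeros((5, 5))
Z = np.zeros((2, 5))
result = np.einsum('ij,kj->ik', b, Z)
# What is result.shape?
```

(5, 2)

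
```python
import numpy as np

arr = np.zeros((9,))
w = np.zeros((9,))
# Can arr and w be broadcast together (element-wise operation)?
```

Yes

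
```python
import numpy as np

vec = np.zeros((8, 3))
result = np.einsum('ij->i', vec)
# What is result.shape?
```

(8,)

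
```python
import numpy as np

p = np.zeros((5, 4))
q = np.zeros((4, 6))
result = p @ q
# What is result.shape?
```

(5, 6)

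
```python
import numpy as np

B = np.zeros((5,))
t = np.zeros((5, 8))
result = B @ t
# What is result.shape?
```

(8,)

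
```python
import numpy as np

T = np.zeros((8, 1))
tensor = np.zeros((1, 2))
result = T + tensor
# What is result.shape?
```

(8, 2)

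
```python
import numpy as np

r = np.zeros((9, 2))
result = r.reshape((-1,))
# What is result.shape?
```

(18,)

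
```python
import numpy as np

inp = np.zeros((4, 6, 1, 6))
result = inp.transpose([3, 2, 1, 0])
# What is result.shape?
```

(6, 1, 6, 4)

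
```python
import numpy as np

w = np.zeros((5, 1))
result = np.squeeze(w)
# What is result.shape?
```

(5,)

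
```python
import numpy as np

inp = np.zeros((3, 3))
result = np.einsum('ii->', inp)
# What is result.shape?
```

()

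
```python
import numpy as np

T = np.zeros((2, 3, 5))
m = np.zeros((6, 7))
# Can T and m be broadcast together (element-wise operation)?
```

No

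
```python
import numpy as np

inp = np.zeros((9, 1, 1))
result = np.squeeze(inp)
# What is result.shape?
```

(9,)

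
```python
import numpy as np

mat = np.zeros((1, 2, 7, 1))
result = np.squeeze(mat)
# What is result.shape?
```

(2, 7)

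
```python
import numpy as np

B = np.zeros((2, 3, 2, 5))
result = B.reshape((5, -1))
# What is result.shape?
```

(5, 12)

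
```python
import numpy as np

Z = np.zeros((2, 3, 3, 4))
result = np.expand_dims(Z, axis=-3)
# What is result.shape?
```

(2, 3, 1, 3, 4)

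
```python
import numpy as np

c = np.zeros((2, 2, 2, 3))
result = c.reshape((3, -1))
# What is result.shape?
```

(3, 8)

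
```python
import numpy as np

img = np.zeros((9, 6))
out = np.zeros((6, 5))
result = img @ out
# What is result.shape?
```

(9, 5)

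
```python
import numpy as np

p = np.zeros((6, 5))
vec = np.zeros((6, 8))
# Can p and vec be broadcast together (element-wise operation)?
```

No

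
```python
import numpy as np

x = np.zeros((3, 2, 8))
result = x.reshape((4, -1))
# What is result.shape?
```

(4, 12)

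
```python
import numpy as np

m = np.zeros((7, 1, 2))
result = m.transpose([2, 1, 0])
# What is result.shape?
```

(2, 1, 7)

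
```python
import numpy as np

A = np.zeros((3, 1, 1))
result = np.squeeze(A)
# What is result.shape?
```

(3,)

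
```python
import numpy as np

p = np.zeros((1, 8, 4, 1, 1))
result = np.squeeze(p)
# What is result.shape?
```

(8, 4)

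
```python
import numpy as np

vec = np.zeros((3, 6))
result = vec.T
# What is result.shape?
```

(6, 3)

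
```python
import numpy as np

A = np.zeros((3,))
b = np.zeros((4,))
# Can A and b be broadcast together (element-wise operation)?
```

No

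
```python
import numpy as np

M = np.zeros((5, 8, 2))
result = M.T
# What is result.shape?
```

(2, 8, 5)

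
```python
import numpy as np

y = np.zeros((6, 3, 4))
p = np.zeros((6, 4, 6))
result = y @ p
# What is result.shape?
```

(6, 3, 6)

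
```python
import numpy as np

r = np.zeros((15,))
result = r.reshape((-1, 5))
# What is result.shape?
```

(3, 5)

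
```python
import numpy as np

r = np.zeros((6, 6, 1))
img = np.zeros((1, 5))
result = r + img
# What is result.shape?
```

(6, 6, 5)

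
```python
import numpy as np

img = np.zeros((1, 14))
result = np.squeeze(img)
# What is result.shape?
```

(14,)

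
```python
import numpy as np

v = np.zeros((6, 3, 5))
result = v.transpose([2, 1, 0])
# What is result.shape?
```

(5, 3, 6)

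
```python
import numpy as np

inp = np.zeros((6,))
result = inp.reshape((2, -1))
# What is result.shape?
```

(2, 3)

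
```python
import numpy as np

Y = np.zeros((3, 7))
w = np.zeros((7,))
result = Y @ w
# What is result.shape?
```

(3,)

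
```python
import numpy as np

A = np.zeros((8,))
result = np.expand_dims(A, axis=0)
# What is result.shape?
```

(1, 8)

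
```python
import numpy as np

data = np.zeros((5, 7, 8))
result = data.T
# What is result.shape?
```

(8, 7, 5)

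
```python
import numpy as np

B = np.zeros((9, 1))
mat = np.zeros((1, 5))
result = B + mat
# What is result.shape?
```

(9, 5)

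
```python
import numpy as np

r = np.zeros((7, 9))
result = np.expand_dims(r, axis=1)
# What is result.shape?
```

(7, 1, 9)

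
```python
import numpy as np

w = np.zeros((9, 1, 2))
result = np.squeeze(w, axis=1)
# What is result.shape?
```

(9, 2)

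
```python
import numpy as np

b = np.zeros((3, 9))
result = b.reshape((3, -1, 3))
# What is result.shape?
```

(3, 3, 3)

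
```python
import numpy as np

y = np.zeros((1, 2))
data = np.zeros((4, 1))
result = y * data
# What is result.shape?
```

(4, 2)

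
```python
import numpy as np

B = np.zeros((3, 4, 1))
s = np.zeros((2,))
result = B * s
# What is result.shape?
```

(3, 4, 2)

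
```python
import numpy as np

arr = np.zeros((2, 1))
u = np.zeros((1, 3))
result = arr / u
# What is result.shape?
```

(2, 3)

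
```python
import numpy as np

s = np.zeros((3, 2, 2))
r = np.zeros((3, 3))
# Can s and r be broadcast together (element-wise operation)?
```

No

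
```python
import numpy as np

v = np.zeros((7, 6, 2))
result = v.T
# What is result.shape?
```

(2, 6, 7)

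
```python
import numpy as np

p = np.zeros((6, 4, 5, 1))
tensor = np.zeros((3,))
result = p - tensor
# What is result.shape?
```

(6, 4, 5, 3)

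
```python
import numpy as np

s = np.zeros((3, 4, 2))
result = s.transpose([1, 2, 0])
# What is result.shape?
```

(4, 2, 3)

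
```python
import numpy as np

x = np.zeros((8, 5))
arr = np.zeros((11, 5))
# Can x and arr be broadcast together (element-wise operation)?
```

No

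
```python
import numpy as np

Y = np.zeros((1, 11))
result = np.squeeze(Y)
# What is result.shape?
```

(11,)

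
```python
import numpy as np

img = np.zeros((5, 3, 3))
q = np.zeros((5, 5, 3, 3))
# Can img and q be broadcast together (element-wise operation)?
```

Yes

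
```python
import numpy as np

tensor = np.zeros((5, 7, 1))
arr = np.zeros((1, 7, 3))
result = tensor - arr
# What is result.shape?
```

(5, 7, 3)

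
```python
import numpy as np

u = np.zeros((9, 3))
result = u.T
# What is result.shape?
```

(3, 9)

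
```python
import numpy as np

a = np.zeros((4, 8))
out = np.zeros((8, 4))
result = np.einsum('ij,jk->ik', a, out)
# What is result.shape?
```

(4, 4)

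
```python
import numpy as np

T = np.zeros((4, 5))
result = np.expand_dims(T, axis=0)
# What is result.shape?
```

(1, 4, 5)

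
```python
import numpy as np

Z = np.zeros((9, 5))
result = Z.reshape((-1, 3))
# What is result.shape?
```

(15, 3)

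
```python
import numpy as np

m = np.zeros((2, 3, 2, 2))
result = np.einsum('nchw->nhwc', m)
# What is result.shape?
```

(2, 2, 2, 3)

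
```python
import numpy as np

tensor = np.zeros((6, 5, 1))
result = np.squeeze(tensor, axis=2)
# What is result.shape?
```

(6, 5)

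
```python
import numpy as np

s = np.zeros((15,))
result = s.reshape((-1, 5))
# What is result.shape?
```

(3, 5)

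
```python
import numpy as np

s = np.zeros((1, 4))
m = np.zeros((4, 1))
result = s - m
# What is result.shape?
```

(4, 4)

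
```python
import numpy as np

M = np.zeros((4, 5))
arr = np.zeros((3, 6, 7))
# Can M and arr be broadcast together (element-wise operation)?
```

No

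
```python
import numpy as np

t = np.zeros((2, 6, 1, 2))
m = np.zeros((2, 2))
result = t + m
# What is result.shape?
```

(2, 6, 2, 2)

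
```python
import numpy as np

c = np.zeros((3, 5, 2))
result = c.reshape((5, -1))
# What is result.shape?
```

(5, 6)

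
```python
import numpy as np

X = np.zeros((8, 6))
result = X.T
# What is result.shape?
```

(6, 8)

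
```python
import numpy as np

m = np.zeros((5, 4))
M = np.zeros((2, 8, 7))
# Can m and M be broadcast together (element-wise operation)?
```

No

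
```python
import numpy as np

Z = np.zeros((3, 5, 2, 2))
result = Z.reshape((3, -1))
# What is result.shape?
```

(3, 20)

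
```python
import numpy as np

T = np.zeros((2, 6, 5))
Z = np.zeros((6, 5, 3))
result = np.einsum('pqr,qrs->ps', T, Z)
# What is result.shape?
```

(2, 3)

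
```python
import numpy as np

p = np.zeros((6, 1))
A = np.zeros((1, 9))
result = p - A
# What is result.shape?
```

(6, 9)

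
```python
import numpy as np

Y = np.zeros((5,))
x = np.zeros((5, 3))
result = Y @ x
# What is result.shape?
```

(3,)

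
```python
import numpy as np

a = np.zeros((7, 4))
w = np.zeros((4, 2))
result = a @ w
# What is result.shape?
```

(7, 2)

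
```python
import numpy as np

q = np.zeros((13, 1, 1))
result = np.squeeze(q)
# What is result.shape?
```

(13,)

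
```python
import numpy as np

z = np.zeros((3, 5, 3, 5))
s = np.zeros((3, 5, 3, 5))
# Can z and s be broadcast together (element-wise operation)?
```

Yes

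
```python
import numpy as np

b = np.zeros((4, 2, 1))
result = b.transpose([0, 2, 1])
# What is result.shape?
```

(4, 1, 2)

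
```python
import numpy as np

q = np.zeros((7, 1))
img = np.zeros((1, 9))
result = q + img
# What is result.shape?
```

(7, 9)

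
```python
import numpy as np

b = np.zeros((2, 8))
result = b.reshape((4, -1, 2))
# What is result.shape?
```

(4, 2, 2)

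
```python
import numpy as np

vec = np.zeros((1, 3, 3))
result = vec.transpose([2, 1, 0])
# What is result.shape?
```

(3, 3, 1)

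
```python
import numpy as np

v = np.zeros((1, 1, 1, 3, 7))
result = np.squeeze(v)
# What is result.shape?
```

(3, 7)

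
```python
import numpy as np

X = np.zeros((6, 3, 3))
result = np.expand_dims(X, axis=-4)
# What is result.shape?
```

(1, 6, 3, 3)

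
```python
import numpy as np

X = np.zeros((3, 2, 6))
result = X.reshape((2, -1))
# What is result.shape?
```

(2, 18)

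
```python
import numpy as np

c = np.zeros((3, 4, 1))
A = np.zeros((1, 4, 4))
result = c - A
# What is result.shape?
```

(3, 4, 4)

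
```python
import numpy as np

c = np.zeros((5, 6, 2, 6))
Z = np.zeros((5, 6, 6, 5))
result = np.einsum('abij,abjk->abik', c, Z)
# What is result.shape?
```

(5, 6, 2, 5)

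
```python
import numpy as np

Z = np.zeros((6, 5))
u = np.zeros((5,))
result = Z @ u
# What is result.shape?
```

(6,)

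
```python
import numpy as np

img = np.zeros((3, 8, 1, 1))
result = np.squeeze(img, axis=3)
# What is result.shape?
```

(3, 8, 1)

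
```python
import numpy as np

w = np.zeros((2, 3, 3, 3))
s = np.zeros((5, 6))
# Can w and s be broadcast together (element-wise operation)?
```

No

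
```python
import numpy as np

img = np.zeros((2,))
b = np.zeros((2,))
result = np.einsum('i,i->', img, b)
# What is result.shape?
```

()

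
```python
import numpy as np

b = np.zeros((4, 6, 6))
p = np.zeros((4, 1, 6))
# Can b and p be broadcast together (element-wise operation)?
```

Yes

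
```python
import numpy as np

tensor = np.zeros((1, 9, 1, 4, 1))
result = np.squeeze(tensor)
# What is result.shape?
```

(9, 4)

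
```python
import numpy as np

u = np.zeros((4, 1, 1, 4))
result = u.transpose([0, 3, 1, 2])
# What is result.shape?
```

(4, 4, 1, 1)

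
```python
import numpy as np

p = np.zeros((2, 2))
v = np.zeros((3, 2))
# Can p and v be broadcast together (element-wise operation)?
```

No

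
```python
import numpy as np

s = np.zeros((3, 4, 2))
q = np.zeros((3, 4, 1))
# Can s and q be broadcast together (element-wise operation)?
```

Yes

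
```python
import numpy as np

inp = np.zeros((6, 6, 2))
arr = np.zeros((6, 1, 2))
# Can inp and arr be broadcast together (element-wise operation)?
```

Yes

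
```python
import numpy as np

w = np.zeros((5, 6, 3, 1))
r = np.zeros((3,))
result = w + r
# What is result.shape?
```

(5, 6, 3, 3)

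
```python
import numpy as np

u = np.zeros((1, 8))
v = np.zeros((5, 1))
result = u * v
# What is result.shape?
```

(5, 8)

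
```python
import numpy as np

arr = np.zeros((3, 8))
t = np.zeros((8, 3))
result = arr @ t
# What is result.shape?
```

(3, 3)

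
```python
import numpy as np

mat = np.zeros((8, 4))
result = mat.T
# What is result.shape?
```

(4, 8)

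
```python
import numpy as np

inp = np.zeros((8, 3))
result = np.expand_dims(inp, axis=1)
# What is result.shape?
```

(8, 1, 3)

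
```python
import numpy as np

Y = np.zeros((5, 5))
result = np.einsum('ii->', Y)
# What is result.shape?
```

()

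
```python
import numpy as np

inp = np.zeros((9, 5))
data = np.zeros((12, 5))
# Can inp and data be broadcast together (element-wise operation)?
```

No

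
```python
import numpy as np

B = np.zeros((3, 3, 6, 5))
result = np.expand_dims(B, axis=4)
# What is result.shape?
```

(3, 3, 6, 5, 1)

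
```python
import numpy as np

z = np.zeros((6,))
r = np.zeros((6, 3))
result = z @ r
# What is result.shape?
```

(3,)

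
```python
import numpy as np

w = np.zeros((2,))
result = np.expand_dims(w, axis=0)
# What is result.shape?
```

(1, 2)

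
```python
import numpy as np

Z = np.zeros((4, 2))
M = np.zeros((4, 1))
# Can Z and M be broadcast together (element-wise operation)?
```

Yes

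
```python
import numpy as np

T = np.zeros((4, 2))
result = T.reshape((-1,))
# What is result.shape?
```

(8,)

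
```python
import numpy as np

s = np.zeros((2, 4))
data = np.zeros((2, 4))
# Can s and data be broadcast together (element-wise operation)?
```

Yes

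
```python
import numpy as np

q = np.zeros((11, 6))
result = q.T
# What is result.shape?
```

(6, 11)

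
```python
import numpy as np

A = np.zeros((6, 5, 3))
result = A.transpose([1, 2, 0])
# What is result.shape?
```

(5, 3, 6)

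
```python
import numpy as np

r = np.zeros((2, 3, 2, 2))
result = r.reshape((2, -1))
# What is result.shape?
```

(2, 12)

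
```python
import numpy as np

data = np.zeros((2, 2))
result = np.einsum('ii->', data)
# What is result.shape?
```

()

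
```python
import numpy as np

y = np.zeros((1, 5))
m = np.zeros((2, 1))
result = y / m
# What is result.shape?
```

(2, 5)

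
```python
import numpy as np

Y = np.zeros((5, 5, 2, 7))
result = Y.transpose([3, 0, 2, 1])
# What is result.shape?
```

(7, 5, 2, 5)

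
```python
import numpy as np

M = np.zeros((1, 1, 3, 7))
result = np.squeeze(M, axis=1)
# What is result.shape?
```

(1, 3, 7)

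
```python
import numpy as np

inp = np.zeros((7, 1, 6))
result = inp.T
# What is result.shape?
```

(6, 1, 7)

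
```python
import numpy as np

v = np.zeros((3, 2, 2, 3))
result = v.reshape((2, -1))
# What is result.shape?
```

(2, 18)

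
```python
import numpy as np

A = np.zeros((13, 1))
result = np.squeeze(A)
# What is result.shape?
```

(13,)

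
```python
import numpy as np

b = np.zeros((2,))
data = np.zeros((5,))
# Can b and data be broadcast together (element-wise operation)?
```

No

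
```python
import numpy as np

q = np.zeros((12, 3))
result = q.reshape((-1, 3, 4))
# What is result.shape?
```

(3, 3, 4)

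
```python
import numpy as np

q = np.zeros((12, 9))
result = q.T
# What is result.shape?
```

(9, 12)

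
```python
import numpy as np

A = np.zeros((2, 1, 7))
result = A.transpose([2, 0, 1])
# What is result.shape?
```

(7, 2, 1)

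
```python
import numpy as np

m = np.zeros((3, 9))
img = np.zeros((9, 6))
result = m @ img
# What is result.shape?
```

(3, 6)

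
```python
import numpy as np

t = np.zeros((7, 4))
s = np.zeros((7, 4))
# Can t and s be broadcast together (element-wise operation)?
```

Yes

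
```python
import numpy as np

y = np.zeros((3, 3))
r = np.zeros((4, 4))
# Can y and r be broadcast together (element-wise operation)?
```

No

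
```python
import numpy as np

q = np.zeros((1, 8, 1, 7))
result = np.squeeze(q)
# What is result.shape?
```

(8, 7)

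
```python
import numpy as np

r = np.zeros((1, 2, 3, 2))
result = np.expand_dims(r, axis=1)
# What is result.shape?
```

(1, 1, 2, 3, 2)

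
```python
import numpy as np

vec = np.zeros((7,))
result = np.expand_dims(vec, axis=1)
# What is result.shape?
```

(7, 1)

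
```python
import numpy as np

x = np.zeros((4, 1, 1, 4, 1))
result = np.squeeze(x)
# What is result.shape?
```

(4, 4)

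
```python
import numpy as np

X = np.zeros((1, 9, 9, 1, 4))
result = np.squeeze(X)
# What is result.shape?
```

(9, 9, 4)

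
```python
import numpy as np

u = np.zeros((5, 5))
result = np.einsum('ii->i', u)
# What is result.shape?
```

(5,)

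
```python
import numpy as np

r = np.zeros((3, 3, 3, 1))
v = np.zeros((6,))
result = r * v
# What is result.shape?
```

(3, 3, 3, 6)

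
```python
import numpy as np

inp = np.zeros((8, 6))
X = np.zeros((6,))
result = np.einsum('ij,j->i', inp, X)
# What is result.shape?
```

(8,)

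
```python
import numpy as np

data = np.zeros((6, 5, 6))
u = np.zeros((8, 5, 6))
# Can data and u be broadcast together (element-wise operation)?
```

No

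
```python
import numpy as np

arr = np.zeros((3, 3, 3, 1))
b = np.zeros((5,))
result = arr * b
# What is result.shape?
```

(3, 3, 3, 5)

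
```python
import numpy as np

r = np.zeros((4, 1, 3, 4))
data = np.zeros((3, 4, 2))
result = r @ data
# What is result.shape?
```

(4, 3, 3, 2)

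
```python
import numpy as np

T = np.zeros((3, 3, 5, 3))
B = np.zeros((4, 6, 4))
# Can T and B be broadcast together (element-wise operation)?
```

No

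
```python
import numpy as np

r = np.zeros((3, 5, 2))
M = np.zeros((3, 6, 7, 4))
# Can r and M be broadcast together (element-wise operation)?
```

No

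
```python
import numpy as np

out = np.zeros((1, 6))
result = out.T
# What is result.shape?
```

(6, 1)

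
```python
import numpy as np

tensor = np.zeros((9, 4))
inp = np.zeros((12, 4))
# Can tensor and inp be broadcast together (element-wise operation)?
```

No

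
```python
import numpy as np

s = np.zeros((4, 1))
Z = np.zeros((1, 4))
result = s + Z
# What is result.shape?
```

(4, 4)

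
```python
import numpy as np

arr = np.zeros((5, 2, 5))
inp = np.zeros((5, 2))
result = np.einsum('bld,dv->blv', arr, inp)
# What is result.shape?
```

(5, 2, 2)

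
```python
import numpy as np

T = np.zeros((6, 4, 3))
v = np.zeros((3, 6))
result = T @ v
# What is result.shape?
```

(6, 4, 6)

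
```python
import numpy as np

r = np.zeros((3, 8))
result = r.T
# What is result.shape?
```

(8, 3)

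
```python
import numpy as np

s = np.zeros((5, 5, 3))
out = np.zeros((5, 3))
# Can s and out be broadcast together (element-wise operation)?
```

Yes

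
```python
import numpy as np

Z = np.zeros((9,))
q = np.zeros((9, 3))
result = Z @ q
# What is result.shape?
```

(3,)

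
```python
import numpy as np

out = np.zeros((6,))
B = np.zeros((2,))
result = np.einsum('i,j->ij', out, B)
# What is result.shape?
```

(6, 2)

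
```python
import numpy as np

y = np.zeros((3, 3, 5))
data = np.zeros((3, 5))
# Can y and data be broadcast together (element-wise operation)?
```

Yes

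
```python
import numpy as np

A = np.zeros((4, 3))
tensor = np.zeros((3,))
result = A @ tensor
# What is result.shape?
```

(4,)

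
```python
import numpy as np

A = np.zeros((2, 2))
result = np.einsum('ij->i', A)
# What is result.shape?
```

(2,)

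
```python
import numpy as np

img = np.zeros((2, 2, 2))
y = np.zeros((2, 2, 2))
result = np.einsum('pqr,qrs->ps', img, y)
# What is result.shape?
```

(2, 2)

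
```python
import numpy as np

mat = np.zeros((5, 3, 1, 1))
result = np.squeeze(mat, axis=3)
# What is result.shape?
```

(5, 3, 1)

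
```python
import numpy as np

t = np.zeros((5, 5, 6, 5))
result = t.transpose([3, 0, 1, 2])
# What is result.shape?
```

(5, 5, 5, 6)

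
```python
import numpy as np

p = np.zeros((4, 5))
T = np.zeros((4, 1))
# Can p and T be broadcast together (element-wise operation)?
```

Yes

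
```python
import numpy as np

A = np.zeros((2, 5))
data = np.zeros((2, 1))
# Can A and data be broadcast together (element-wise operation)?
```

Yes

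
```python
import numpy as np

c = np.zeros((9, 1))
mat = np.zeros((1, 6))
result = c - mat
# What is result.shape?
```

(9, 6)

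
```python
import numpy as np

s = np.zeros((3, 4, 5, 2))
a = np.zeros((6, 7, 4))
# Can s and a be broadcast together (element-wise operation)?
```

No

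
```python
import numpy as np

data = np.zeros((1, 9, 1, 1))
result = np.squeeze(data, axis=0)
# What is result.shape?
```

(9, 1, 1)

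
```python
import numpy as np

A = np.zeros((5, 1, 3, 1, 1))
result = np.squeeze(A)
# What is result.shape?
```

(5, 3)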